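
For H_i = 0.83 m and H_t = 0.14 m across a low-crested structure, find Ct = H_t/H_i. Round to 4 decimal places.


Ct = H_t / H_i
Ct = 0.14 / 0.83
Ct = 0.1687

0.1687


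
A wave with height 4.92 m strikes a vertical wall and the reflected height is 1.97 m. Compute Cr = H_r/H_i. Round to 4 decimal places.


Cr = H_r / H_i
Cr = 1.97 / 4.92
Cr = 0.4004

0.4004


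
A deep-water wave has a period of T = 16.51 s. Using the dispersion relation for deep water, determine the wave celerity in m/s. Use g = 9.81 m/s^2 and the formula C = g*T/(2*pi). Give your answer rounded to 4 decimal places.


We use the deep-water celerity formula:
C = g * T / (2 * pi)
C = 9.81 * 16.51 / (2 * 3.14159...)
C = 161.963100 / 6.283185
C = 25.7772 m/s

25.7772


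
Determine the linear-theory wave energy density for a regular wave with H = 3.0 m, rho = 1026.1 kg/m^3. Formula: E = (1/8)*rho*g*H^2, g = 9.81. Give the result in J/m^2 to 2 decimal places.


E = (1/8) * rho * g * H^2
E = (1/8) * 1026.1 * 9.81 * 3.0^2
E = 0.125 * 1026.1 * 9.81 * 9.0000
E = 11324.30 J/m^2

11324.30


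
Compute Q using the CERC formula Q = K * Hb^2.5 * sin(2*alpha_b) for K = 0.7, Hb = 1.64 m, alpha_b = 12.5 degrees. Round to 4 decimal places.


Q = K * Hb^2.5 * sin(2 * alpha_b)
Hb^2.5 = 1.64^2.5 = 3.444369
sin(2 * 12.5) = sin(25.0) = 0.422618
Q = 0.7 * 3.444369 * 0.422618
Q = 1.0190 m^3/s

1.0190


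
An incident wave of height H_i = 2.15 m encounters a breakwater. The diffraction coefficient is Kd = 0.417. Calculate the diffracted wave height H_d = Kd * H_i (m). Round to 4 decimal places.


H_d = Kd * H_i
H_d = 0.417 * 2.15
H_d = 0.8966 m

0.8966


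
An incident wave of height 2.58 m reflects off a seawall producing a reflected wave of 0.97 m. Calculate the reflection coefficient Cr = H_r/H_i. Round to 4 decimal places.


Cr = H_r / H_i
Cr = 0.97 / 2.58
Cr = 0.3760

0.3760


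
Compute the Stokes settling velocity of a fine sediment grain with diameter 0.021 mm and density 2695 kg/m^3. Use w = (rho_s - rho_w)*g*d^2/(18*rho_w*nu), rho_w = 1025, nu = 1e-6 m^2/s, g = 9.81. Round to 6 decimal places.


w = (rho_s - rho_w) * g * d^2 / (18 * rho_w * nu)
d = 0.021 mm = 0.000021 m
rho_s - rho_w = 2695 - 1025 = 1670
Numerator = 1670 * 9.81 * (0.000021)^2 = 0.000007224771
Denominator = 18 * 1025 * 1e-6 = 0.018450
w = 0.000392 m/s

0.000392


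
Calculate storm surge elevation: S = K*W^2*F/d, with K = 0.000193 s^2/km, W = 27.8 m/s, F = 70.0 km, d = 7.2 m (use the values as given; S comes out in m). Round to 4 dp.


S = K * W^2 * F / d
W^2 = 27.8^2 = 772.84
S = 0.000193 * 772.84 * 70.0 / 7.2
Numerator = 0.000193 * 772.84 * 70.0 = 10.441068
S = 10.441068 / 7.2 = 1.4501 m

1.4501


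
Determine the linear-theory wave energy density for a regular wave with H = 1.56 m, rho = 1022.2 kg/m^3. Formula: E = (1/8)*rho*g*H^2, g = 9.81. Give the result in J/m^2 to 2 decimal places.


E = (1/8) * rho * g * H^2
E = (1/8) * 1022.2 * 9.81 * 1.56^2
E = 0.125 * 1022.2 * 9.81 * 2.4336
E = 3050.45 J/m^2

3050.45


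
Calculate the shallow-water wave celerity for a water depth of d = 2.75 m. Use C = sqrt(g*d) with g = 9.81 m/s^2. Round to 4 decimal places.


Using the shallow-water approximation:
C = sqrt(g * d) = sqrt(9.81 * 2.75)
C = sqrt(26.9775)
C = 5.1940 m/s

5.1940


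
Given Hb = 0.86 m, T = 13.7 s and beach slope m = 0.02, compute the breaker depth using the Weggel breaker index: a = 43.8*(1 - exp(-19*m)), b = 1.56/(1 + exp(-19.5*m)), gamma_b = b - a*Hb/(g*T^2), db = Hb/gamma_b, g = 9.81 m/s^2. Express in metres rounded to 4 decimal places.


a = 43.8 * (1 - exp(-19 * m))
exp(-19 * 0.02) = exp(-0.3800) = 0.683861
a = 43.8 * (1 - 0.683861) = 13.846870
b = 1.56 / (1 + exp(-19.5 * m))
exp(-19.5 * 0.02) = exp(-0.3900) = 0.677057
b = 1.56 / (1 + 0.677057) = 0.930201
Hb / (g * T^2) = 0.86 / (9.81 * 13.7^2) = 0.86 / 1841.2389 = 0.00046708
gamma_b = b - a * Hb/(g*T^2) = 0.930201 - 13.846870 * 0.00046708 = 0.923733
db = Hb / gamma_b = 0.86 / 0.923733
db = 0.9310 m

0.9310


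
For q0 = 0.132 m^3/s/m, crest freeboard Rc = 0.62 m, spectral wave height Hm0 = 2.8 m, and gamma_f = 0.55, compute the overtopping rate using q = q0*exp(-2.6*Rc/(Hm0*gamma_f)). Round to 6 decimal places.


q = q0 * exp(-2.6 * Rc / (Hm0 * gamma_f))
Exponent = -2.6 * 0.62 / (2.8 * 0.55)
= -2.6 * 0.62 / 1.5400
= -1.046753
exp(-1.046753) = 0.351076
q = 0.132 * 0.351076
q = 0.046342 m^3/s/m

0.046342


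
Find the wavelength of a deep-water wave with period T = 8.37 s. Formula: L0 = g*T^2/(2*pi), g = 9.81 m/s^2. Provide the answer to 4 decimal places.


L0 = g * T^2 / (2 * pi)
L0 = 9.81 * 8.37^2 / (2 * pi)
L0 = 9.81 * 70.0569 / 6.28319
L0 = 687.2582 / 6.28319
L0 = 109.3805 m

109.3805


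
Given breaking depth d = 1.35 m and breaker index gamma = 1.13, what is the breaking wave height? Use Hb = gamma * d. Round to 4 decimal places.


Hb = gamma * d
Hb = 1.13 * 1.35
Hb = 1.5255 m

1.5255


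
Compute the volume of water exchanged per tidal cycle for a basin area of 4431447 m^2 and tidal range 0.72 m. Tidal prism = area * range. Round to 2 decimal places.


Tidal prism = Area * Tidal range
P = 4431447 * 0.72
P = 3190641.84 m^3

3190641.84


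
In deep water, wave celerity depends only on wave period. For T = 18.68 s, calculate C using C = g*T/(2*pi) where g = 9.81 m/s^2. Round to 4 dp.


We use the deep-water celerity formula:
C = g * T / (2 * pi)
C = 9.81 * 18.68 / (2 * 3.14159...)
C = 183.250800 / 6.283185
C = 29.1653 m/s

29.1653


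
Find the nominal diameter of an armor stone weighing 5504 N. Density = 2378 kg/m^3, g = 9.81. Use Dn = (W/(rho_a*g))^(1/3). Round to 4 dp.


V = W / (rho_a * g)
V = 5504 / (2378 * 9.81)
V = 5504 / 23328.18
V = 0.235938 m^3
Dn = V^(1/3) = 0.235938^(1/3)
Dn = 0.6179 m

0.6179


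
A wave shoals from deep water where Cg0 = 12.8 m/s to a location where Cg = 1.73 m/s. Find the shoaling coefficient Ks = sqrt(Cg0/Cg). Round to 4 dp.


Ks = sqrt(Cg0 / Cg)
Ks = sqrt(12.8 / 1.73)
Ks = sqrt(7.3988)
Ks = 2.7201

2.7201


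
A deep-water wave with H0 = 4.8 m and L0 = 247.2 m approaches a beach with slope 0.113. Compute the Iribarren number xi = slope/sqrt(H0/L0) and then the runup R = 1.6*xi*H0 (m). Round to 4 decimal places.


xi = slope / sqrt(H0/L0)
H0/L0 = 4.8/247.2 = 0.019417
sqrt(0.019417) = 0.139347
xi = 0.113 / 0.139347 = 0.810928
R = 1.6 * xi * H0 = 1.6 * 0.810928 * 4.8
R = 6.2279 m

6.2279


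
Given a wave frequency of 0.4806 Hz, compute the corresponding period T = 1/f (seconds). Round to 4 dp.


T = 1 / f
T = 1 / 0.4806
T = 2.0807 s

2.0807


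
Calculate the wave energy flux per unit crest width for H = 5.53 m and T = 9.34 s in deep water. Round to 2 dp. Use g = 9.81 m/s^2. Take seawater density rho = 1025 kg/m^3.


P = rho * g^2 * H^2 * T / (32 * pi)
P = 1025 * 9.81^2 * 5.53^2 * 9.34 / (32 * pi)
P = 1025 * 96.2361 * 30.5809 * 9.34 / 100.53096
P = 280258.74 W/m

280258.74


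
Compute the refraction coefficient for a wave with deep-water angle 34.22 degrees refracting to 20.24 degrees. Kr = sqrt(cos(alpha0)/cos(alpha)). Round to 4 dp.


Kr = sqrt(cos(alpha0) / cos(alpha))
cos(34.22) = 0.826884
cos(20.24) = 0.938252
Kr = sqrt(0.826884 / 0.938252)
Kr = sqrt(0.881303)
Kr = 0.9388

0.9388


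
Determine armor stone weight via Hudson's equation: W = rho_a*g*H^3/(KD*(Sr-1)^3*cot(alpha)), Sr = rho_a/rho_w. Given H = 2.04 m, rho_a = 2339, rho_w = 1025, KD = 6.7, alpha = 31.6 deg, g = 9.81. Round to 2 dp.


Sr = rho_a / rho_w = 2339 / 1025 = 2.281951
(Sr - 1) = 1.281951
(Sr - 1)^3 = 2.106757
cot(31.6) = 1 / tan(31.6) = 1 / 0.615204 = 1.625477
Numerator = 2339 * 9.81 * 2.04^3 = 194800.3494
Denominator = 6.7 * 2.106757 * 1.625477 = 22.944050
W = 194800.3494 / 22.944050
W = 8490.23 N

8490.23


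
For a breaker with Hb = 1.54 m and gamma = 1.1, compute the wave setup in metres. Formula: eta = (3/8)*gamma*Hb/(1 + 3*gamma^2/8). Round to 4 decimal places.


eta = (3/8) * gamma * Hb / (1 + 3*gamma^2/8)
Numerator = (3/8) * 1.1 * 1.54 = 0.635250
Denominator = 1 + 3*1.1^2/8 = 1 + 0.453750 = 1.453750
eta = 0.635250 / 1.453750
eta = 0.4370 m

0.4370


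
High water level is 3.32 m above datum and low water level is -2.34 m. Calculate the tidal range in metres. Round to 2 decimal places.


Tidal range = High water - Low water
Tidal range = 3.32 - (-2.34)
Tidal range = 5.66 m

5.66


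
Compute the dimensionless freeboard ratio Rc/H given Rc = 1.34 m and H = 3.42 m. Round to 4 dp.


Relative freeboard = Rc / H
= 1.34 / 3.42
= 0.3918

0.3918


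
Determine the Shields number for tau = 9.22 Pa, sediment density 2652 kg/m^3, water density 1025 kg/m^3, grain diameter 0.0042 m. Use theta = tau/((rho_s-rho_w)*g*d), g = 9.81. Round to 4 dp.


theta = tau / ((rho_s - rho_w) * g * d)
rho_s - rho_w = 2652 - 1025 = 1627
Denominator = 1627 * 9.81 * 0.0042 = 67.035654
theta = 9.22 / 67.035654
theta = 0.1375

0.1375


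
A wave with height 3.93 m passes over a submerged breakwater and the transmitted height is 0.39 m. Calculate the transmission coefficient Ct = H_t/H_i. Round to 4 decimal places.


Ct = H_t / H_i
Ct = 0.39 / 3.93
Ct = 0.0992

0.0992


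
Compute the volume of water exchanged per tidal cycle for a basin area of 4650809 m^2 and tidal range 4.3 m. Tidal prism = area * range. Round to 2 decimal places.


Tidal prism = Area * Tidal range
P = 4650809 * 4.3
P = 19998478.70 m^3

19998478.70


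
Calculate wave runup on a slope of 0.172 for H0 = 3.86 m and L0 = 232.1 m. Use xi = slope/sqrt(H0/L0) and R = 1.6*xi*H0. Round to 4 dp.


xi = slope / sqrt(H0/L0)
H0/L0 = 3.86/232.1 = 0.016631
sqrt(0.016631) = 0.128960
xi = 0.172 / 0.128960 = 1.333744
R = 1.6 * xi * H0 = 1.6 * 1.333744 * 3.86
R = 8.2372 m

8.2372


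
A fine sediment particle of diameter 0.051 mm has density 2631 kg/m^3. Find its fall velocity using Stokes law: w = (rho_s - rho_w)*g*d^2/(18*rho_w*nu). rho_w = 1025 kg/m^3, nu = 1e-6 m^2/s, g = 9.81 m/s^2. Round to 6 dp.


w = (rho_s - rho_w) * g * d^2 / (18 * rho_w * nu)
d = 0.051 mm = 0.000051 m
rho_s - rho_w = 2631 - 1025 = 1606
Numerator = 1606 * 9.81 * (0.000051)^2 = 0.000040978391
Denominator = 18 * 1025 * 1e-6 = 0.018450
w = 0.002221 m/s

0.002221


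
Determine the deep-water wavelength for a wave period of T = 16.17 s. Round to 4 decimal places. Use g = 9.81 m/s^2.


L0 = g * T^2 / (2 * pi)
L0 = 9.81 * 16.17^2 / (2 * pi)
L0 = 9.81 * 261.4689 / 6.28319
L0 = 2565.0099 / 6.28319
L0 = 408.2340 m

408.2340


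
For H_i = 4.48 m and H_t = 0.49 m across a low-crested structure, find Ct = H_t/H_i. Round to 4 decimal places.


Ct = H_t / H_i
Ct = 0.49 / 4.48
Ct = 0.1094

0.1094


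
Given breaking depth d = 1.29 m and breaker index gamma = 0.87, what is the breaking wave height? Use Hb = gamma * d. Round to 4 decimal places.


Hb = gamma * d
Hb = 0.87 * 1.29
Hb = 1.1223 m

1.1223


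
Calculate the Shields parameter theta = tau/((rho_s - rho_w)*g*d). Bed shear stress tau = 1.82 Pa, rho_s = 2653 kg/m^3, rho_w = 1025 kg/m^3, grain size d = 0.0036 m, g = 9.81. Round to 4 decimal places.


theta = tau / ((rho_s - rho_w) * g * d)
rho_s - rho_w = 2653 - 1025 = 1628
Denominator = 1628 * 9.81 * 0.0036 = 57.494448
theta = 1.82 / 57.494448
theta = 0.0317

0.0317


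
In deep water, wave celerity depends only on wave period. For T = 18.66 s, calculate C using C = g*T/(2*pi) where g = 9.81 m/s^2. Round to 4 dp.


We use the deep-water celerity formula:
C = g * T / (2 * pi)
C = 9.81 * 18.66 / (2 * 3.14159...)
C = 183.054600 / 6.283185
C = 29.1340 m/s

29.1340


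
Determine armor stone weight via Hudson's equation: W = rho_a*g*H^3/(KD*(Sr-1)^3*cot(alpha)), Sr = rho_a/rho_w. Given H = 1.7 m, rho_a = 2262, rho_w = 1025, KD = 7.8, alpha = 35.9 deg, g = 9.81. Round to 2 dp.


Sr = rho_a / rho_w = 2262 / 1025 = 2.206829
(Sr - 1) = 1.206829
(Sr - 1)^3 = 1.757671
cot(35.9) = 1 / tan(35.9) = 1 / 0.723879 = 1.381446
Numerator = 2262 * 9.81 * 1.7^3 = 109020.5509
Denominator = 7.8 * 1.757671 * 1.381446 = 18.939389
W = 109020.5509 / 18.939389
W = 5756.29 N

5756.29


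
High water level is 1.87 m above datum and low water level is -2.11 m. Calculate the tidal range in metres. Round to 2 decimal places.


Tidal range = High water - Low water
Tidal range = 1.87 - (-2.11)
Tidal range = 3.98 m

3.98


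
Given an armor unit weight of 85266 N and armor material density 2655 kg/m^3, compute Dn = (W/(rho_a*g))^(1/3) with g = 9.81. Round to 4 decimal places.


V = W / (rho_a * g)
V = 85266 / (2655 * 9.81)
V = 85266 / 26045.55
V = 3.273726 m^3
Dn = V^(1/3) = 3.273726^(1/3)
Dn = 1.4848 m

1.4848


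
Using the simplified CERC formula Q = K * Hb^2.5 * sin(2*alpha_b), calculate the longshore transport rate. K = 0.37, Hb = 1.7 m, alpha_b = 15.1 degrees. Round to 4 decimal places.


Q = K * Hb^2.5 * sin(2 * alpha_b)
Hb^2.5 = 1.7^2.5 = 3.768099
sin(2 * 15.1) = sin(30.2) = 0.503020
Q = 0.37 * 3.768099 * 0.503020
Q = 0.7013 m^3/s

0.7013


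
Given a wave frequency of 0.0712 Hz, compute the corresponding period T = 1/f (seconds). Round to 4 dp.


T = 1 / f
T = 1 / 0.0712
T = 14.0449 s

14.0449


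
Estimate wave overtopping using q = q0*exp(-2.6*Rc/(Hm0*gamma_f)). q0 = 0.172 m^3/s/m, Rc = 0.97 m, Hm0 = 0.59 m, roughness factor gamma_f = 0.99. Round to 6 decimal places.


q = q0 * exp(-2.6 * Rc / (Hm0 * gamma_f))
Exponent = -2.6 * 0.97 / (0.59 * 0.99)
= -2.6 * 0.97 / 0.5841
= -4.317754
exp(-4.317754) = 0.013330
q = 0.172 * 0.013330
q = 0.002293 m^3/s/m

0.002293


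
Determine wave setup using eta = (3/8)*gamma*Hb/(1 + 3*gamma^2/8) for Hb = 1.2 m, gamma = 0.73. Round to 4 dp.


eta = (3/8) * gamma * Hb / (1 + 3*gamma^2/8)
Numerator = (3/8) * 0.73 * 1.2 = 0.328500
Denominator = 1 + 3*0.73^2/8 = 1 + 0.199838 = 1.199838
eta = 0.328500 / 1.199838
eta = 0.2738 m

0.2738


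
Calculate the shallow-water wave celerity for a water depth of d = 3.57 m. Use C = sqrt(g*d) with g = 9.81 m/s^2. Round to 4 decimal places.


Using the shallow-water approximation:
C = sqrt(g * d) = sqrt(9.81 * 3.57)
C = sqrt(35.0217)
C = 5.9179 m/s

5.9179


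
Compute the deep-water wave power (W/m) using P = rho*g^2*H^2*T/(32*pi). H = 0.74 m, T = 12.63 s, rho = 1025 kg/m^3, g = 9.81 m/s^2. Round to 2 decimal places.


P = rho * g^2 * H^2 * T / (32 * pi)
P = 1025 * 9.81^2 * 0.74^2 * 12.63 / (32 * pi)
P = 1025 * 96.2361 * 0.5476 * 12.63 / 100.53096
P = 6786.23 W/m

6786.23


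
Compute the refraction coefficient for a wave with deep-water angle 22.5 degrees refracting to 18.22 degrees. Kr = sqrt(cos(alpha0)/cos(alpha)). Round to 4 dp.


Kr = sqrt(cos(alpha0) / cos(alpha))
cos(22.5) = 0.923880
cos(18.22) = 0.949863
Kr = sqrt(0.923880 / 0.949863)
Kr = sqrt(0.972645)
Kr = 0.9862

0.9862


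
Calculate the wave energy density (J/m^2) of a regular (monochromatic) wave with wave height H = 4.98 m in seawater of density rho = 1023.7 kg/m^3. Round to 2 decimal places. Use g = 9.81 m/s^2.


E = (1/8) * rho * g * H^2
E = (1/8) * 1023.7 * 9.81 * 4.98^2
E = 0.125 * 1023.7 * 9.81 * 24.8004
E = 31132.24 J/m^2

31132.24


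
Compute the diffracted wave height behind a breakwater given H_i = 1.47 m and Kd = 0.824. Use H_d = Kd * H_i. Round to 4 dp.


H_d = Kd * H_i
H_d = 0.824 * 1.47
H_d = 1.2113 m

1.2113


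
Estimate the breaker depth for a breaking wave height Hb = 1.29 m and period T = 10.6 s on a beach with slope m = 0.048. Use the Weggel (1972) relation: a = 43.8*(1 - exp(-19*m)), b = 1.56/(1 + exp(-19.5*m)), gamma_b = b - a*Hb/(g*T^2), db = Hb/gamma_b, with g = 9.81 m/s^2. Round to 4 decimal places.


a = 43.8 * (1 - exp(-19 * m))
exp(-19 * 0.048) = exp(-0.9120) = 0.401720
a = 43.8 * (1 - 0.401720) = 26.204665
b = 1.56 / (1 + exp(-19.5 * m))
exp(-19.5 * 0.048) = exp(-0.9360) = 0.392193
b = 1.56 / (1 + 0.392193) = 1.120534
Hb / (g * T^2) = 1.29 / (9.81 * 10.6^2) = 1.29 / 1102.2516 = 0.00117033
gamma_b = b - a * Hb/(g*T^2) = 1.120534 - 26.204665 * 0.00117033 = 1.089866
db = Hb / gamma_b = 1.29 / 1.089866
db = 1.1836 m

1.1836


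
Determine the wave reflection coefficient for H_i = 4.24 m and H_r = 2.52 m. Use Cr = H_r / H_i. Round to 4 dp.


Cr = H_r / H_i
Cr = 2.52 / 4.24
Cr = 0.5943

0.5943


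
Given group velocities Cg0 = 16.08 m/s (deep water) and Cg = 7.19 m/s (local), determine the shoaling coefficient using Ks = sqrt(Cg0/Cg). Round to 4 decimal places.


Ks = sqrt(Cg0 / Cg)
Ks = sqrt(16.08 / 7.19)
Ks = sqrt(2.2364)
Ks = 1.4955

1.4955


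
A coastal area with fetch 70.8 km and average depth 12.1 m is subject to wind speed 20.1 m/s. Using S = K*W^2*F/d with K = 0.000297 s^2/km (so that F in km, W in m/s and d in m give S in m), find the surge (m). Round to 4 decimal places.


S = K * W^2 * F / d
W^2 = 20.1^2 = 404.01
S = 0.000297 * 404.01 * 70.8 / 12.1
Numerator = 0.000297 * 404.01 * 70.8 = 8.495361
S = 8.495361 / 12.1 = 0.7021 m

0.7021


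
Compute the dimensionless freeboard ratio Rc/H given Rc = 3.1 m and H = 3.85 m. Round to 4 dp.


Relative freeboard = Rc / H
= 3.1 / 3.85
= 0.8052

0.8052


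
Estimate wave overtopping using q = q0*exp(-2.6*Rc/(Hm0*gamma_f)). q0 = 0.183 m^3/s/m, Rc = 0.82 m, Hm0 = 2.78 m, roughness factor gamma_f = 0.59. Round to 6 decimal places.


q = q0 * exp(-2.6 * Rc / (Hm0 * gamma_f))
Exponent = -2.6 * 0.82 / (2.78 * 0.59)
= -2.6 * 0.82 / 1.6402
= -1.299841
exp(-1.299841) = 0.272575
q = 0.183 * 0.272575
q = 0.049881 m^3/s/m

0.049881


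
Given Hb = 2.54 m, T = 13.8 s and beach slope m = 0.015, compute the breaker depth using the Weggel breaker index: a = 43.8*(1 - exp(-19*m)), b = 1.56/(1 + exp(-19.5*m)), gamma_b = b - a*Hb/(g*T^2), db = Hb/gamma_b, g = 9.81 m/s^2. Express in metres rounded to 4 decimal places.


a = 43.8 * (1 - exp(-19 * m))
exp(-19 * 0.015) = exp(-0.2850) = 0.752014
a = 43.8 * (1 - 0.752014) = 10.861776
b = 1.56 / (1 + exp(-19.5 * m))
exp(-19.5 * 0.015) = exp(-0.2925) = 0.746395
b = 1.56 / (1 + 0.746395) = 0.893269
Hb / (g * T^2) = 2.54 / (9.81 * 13.8^2) = 2.54 / 1868.2164 = 0.00135959
gamma_b = b - a * Hb/(g*T^2) = 0.893269 - 10.861776 * 0.00135959 = 0.878501
db = Hb / gamma_b = 2.54 / 0.878501
db = 2.8913 m

2.8913


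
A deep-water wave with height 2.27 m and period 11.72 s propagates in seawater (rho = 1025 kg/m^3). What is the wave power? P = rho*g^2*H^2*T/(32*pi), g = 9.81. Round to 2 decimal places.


P = rho * g^2 * H^2 * T / (32 * pi)
P = 1025 * 9.81^2 * 2.27^2 * 11.72 / (32 * pi)
P = 1025 * 96.2361 * 5.1529 * 11.72 / 100.53096
P = 59257.23 W/m

59257.23


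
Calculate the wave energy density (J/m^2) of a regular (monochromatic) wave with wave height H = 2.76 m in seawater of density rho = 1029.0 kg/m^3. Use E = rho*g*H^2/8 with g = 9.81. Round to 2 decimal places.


E = (1/8) * rho * g * H^2
E = (1/8) * 1029.0 * 9.81 * 2.76^2
E = 0.125 * 1029.0 * 9.81 * 7.6176
E = 9611.97 J/m^2

9611.97


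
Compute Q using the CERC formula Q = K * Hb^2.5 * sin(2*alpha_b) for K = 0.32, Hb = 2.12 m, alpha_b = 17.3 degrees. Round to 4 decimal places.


Q = K * Hb^2.5 * sin(2 * alpha_b)
Hb^2.5 = 2.12^2.5 = 6.543945
sin(2 * 17.3) = sin(34.6) = 0.567844
Q = 0.32 * 6.543945 * 0.567844
Q = 1.1891 m^3/s

1.1891


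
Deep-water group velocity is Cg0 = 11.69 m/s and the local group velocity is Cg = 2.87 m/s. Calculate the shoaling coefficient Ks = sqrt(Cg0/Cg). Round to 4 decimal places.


Ks = sqrt(Cg0 / Cg)
Ks = sqrt(11.69 / 2.87)
Ks = sqrt(4.0732)
Ks = 2.0182

2.0182


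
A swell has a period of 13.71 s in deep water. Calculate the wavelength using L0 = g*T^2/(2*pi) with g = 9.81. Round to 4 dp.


L0 = g * T^2 / (2 * pi)
L0 = 9.81 * 13.71^2 / (2 * pi)
L0 = 9.81 * 187.9641 / 6.28319
L0 = 1843.9278 / 6.28319
L0 = 293.4702 m

293.4702


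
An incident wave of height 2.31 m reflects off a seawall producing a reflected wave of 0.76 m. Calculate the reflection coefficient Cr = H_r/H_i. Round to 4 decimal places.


Cr = H_r / H_i
Cr = 0.76 / 2.31
Cr = 0.3290

0.3290


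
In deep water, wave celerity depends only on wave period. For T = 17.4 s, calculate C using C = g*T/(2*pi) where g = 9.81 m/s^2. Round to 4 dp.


We use the deep-water celerity formula:
C = g * T / (2 * pi)
C = 9.81 * 17.4 / (2 * 3.14159...)
C = 170.694000 / 6.283185
C = 27.1668 m/s

27.1668


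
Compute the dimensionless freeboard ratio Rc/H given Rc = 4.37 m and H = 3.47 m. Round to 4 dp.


Relative freeboard = Rc / H
= 4.37 / 3.47
= 1.2594

1.2594


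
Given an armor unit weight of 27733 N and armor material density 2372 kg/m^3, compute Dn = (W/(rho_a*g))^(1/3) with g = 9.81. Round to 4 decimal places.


V = W / (rho_a * g)
V = 27733 / (2372 * 9.81)
V = 27733 / 23269.32
V = 1.191827 m^3
Dn = V^(1/3) = 1.191827^(1/3)
Dn = 1.0602 m

1.0602


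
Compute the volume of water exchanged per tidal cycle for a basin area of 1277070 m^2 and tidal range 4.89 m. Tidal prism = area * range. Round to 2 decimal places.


Tidal prism = Area * Tidal range
P = 1277070 * 4.89
P = 6244872.30 m^3

6244872.30


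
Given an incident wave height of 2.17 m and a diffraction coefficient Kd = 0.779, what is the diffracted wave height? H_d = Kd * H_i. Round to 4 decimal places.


H_d = Kd * H_i
H_d = 0.779 * 2.17
H_d = 1.6904 m

1.6904


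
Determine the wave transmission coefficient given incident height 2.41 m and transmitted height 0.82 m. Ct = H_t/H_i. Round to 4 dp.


Ct = H_t / H_i
Ct = 0.82 / 2.41
Ct = 0.3402

0.3402


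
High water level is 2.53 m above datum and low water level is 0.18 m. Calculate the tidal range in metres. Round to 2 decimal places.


Tidal range = High water - Low water
Tidal range = 2.53 - (0.18)
Tidal range = 2.35 m

2.35


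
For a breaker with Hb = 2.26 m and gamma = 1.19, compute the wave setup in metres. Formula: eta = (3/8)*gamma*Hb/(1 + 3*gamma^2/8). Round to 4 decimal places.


eta = (3/8) * gamma * Hb / (1 + 3*gamma^2/8)
Numerator = (3/8) * 1.19 * 2.26 = 1.008525
Denominator = 1 + 3*1.19^2/8 = 1 + 0.531038 = 1.531038
eta = 1.008525 / 1.531038
eta = 0.6587 m

0.6587


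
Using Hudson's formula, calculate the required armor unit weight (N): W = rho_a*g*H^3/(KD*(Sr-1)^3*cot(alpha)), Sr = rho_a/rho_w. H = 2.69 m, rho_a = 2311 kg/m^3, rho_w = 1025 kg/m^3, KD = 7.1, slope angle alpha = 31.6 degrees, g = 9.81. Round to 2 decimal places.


Sr = rho_a / rho_w = 2311 / 1025 = 2.254634
(Sr - 1) = 1.254634
(Sr - 1)^3 = 1.974928
cot(31.6) = 1 / tan(31.6) = 1 / 0.615204 = 1.625477
Numerator = 2311 * 9.81 * 2.69^3 = 441291.7343
Denominator = 7.1 * 1.974928 * 1.625477 = 22.792420
W = 441291.7343 / 22.792420
W = 19361.34 N

19361.34


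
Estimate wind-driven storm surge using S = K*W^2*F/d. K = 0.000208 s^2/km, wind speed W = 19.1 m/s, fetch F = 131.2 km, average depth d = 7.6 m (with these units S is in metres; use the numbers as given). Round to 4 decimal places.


S = K * W^2 * F / d
W^2 = 19.1^2 = 364.81
S = 0.000208 * 364.81 * 131.2 / 7.6
Numerator = 0.000208 * 364.81 * 131.2 = 9.955519
S = 9.955519 / 7.6 = 1.3099 m

1.3099


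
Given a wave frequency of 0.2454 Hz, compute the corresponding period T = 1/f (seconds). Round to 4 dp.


T = 1 / f
T = 1 / 0.2454
T = 4.0750 s

4.0750


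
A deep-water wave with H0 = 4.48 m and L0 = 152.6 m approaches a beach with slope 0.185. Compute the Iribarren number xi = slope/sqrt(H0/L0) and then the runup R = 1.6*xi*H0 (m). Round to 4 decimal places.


xi = slope / sqrt(H0/L0)
H0/L0 = 4.48/152.6 = 0.029358
sqrt(0.029358) = 0.171341
xi = 0.185 / 0.171341 = 1.079717
R = 1.6 * xi * H0 = 1.6 * 1.079717 * 4.48
R = 7.7394 m

7.7394


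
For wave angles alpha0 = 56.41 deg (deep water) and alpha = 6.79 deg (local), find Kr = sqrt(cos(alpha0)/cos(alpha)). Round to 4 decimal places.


Kr = sqrt(cos(alpha0) / cos(alpha))
cos(56.41) = 0.553246
cos(6.79) = 0.992986
Kr = sqrt(0.553246 / 0.992986)
Kr = sqrt(0.557154)
Kr = 0.7464

0.7464


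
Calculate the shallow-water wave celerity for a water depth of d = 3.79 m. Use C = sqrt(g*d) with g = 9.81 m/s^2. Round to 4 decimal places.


Using the shallow-water approximation:
C = sqrt(g * d) = sqrt(9.81 * 3.79)
C = sqrt(37.1799)
C = 6.0975 m/s

6.0975


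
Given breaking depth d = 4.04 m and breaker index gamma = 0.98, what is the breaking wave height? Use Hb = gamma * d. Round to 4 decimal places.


Hb = gamma * d
Hb = 0.98 * 4.04
Hb = 3.9592 m

3.9592


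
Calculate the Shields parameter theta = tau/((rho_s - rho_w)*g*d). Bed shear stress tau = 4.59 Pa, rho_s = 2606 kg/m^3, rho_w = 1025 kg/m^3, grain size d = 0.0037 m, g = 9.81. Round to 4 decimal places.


theta = tau / ((rho_s - rho_w) * g * d)
rho_s - rho_w = 2606 - 1025 = 1581
Denominator = 1581 * 9.81 * 0.0037 = 57.385557
theta = 4.59 / 57.385557
theta = 0.0800

0.0800


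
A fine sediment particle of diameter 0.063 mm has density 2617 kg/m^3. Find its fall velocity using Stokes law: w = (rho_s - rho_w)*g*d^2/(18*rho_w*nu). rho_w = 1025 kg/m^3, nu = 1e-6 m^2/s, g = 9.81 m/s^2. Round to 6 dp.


w = (rho_s - rho_w) * g * d^2 / (18 * rho_w * nu)
d = 0.063 mm = 0.000063 m
rho_s - rho_w = 2617 - 1025 = 1592
Numerator = 1592 * 9.81 * (0.000063)^2 = 0.000061985937
Denominator = 18 * 1025 * 1e-6 = 0.018450
w = 0.003360 m/s

0.003360


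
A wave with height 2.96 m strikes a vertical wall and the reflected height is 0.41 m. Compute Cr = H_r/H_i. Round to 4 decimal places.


Cr = H_r / H_i
Cr = 0.41 / 2.96
Cr = 0.1385

0.1385


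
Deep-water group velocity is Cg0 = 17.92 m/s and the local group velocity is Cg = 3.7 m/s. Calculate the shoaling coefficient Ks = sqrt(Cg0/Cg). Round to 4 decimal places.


Ks = sqrt(Cg0 / Cg)
Ks = sqrt(17.92 / 3.7)
Ks = sqrt(4.8432)
Ks = 2.2007

2.2007


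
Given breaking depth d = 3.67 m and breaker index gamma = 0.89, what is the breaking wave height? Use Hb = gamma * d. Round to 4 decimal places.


Hb = gamma * d
Hb = 0.89 * 3.67
Hb = 3.2663 m

3.2663


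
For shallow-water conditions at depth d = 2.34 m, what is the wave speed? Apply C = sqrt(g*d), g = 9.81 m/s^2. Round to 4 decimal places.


Using the shallow-water approximation:
C = sqrt(g * d) = sqrt(9.81 * 2.34)
C = sqrt(22.9554)
C = 4.7912 m/s

4.7912


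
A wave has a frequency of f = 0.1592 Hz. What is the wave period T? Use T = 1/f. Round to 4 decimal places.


T = 1 / f
T = 1 / 0.1592
T = 6.2814 s

6.2814


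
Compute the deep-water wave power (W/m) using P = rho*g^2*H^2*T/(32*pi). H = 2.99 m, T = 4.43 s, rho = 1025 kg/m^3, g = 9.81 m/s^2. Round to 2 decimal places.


P = rho * g^2 * H^2 * T / (32 * pi)
P = 1025 * 9.81^2 * 2.99^2 * 4.43 / (32 * pi)
P = 1025 * 96.2361 * 8.9401 * 4.43 / 100.53096
P = 38860.48 W/m

38860.48


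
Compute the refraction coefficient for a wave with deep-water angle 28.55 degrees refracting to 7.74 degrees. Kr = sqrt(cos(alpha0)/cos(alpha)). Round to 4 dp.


Kr = sqrt(cos(alpha0) / cos(alpha))
cos(28.55) = 0.878400
cos(7.74) = 0.990889
Kr = sqrt(0.878400 / 0.990889)
Kr = sqrt(0.886477)
Kr = 0.9415

0.9415


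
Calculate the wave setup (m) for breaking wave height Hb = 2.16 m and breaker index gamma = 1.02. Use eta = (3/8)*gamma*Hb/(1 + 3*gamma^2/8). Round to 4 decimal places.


eta = (3/8) * gamma * Hb / (1 + 3*gamma^2/8)
Numerator = (3/8) * 1.02 * 2.16 = 0.826200
Denominator = 1 + 3*1.02^2/8 = 1 + 0.390150 = 1.390150
eta = 0.826200 / 1.390150
eta = 0.5943 m

0.5943


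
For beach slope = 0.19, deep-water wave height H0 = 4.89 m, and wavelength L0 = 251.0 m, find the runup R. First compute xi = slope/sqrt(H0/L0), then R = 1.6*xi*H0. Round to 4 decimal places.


xi = slope / sqrt(H0/L0)
H0/L0 = 4.89/251.0 = 0.019482
sqrt(0.019482) = 0.139578
xi = 0.19 / 0.139578 = 1.361244
R = 1.6 * xi * H0 = 1.6 * 1.361244 * 4.89
R = 10.6504 m

10.6504


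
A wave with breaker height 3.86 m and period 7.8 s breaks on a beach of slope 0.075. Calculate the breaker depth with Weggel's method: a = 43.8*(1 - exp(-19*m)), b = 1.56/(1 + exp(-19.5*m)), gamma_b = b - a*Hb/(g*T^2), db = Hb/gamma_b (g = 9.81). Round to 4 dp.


a = 43.8 * (1 - exp(-19 * m))
exp(-19 * 0.075) = exp(-1.4250) = 0.240508
a = 43.8 * (1 - 0.240508) = 33.265729
b = 1.56 / (1 + exp(-19.5 * m))
exp(-19.5 * 0.075) = exp(-1.4625) = 0.231656
b = 1.56 / (1 + 0.231656) = 1.266587
Hb / (g * T^2) = 3.86 / (9.81 * 7.8^2) = 3.86 / 596.8404 = 0.00646739
gamma_b = b - a * Hb/(g*T^2) = 1.266587 - 33.265729 * 0.00646739 = 1.051445
db = Hb / gamma_b = 3.86 / 1.051445
db = 3.6711 m

3.6711


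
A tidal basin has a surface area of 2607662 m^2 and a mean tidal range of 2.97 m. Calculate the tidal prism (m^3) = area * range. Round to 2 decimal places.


Tidal prism = Area * Tidal range
P = 2607662 * 2.97
P = 7744756.14 m^3

7744756.14


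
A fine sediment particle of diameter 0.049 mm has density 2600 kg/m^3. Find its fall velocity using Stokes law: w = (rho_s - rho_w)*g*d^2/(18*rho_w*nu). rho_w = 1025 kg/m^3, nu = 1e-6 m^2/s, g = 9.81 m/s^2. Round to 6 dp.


w = (rho_s - rho_w) * g * d^2 / (18 * rho_w * nu)
d = 0.049 mm = 0.000049 m
rho_s - rho_w = 2600 - 1025 = 1575
Numerator = 1575 * 9.81 * (0.000049)^2 = 0.000037097251
Denominator = 18 * 1025 * 1e-6 = 0.018450
w = 0.002011 m/s

0.002011


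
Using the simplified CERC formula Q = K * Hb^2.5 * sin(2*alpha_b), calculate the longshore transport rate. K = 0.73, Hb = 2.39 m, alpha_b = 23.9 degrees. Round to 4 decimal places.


Q = K * Hb^2.5 * sin(2 * alpha_b)
Hb^2.5 = 2.39^2.5 = 8.830692
sin(2 * 23.9) = sin(47.8) = 0.740805
Q = 0.73 * 8.830692 * 0.740805
Q = 4.7755 m^3/s

4.7755


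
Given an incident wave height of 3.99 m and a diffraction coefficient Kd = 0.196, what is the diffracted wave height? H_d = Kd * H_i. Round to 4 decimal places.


H_d = Kd * H_i
H_d = 0.196 * 3.99
H_d = 0.7820 m

0.7820


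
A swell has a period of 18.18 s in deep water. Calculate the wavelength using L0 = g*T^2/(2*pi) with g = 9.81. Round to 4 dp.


L0 = g * T^2 / (2 * pi)
L0 = 9.81 * 18.18^2 / (2 * pi)
L0 = 9.81 * 330.5124 / 6.28319
L0 = 3242.3266 / 6.28319
L0 = 516.0323 m

516.0323


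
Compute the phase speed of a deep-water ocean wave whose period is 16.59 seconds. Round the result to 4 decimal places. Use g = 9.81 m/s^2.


We use the deep-water celerity formula:
C = g * T / (2 * pi)
C = 9.81 * 16.59 / (2 * 3.14159...)
C = 162.747900 / 6.283185
C = 25.9021 m/s

25.9021


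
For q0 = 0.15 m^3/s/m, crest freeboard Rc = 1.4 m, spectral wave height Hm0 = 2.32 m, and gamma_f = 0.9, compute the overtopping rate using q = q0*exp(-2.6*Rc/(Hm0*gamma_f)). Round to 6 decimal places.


q = q0 * exp(-2.6 * Rc / (Hm0 * gamma_f))
Exponent = -2.6 * 1.4 / (2.32 * 0.9)
= -2.6 * 1.4 / 2.0880
= -1.743295
exp(-1.743295) = 0.174943
q = 0.15 * 0.174943
q = 0.026241 m^3/s/m

0.026241


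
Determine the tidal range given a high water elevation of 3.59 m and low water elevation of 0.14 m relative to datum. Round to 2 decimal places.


Tidal range = High water - Low water
Tidal range = 3.59 - (0.14)
Tidal range = 3.45 m

3.45


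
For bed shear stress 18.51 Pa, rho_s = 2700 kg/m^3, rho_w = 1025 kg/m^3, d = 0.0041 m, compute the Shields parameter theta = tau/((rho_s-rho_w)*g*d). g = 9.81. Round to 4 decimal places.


theta = tau / ((rho_s - rho_w) * g * d)
rho_s - rho_w = 2700 - 1025 = 1675
Denominator = 1675 * 9.81 * 0.0041 = 67.370175
theta = 18.51 / 67.370175
theta = 0.2748

0.2748


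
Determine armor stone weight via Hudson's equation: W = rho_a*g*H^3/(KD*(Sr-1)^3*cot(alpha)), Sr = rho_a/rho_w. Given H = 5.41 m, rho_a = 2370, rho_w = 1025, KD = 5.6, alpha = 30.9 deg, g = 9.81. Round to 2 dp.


Sr = rho_a / rho_w = 2370 / 1025 = 2.312195
(Sr - 1) = 1.312195
(Sr - 1)^3 = 2.259411
cot(30.9) = 1 / tan(30.9) = 1 / 0.598488 = 1.670878
Numerator = 2370 * 9.81 * 5.41^3 = 3681367.2861
Denominator = 5.6 * 2.259411 * 1.670878 = 21.141125
W = 3681367.2861 / 21.141125
W = 174132.99 N

174132.99


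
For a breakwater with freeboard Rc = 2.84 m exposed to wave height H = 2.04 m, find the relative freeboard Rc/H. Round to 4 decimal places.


Relative freeboard = Rc / H
= 2.84 / 2.04
= 1.3922

1.3922


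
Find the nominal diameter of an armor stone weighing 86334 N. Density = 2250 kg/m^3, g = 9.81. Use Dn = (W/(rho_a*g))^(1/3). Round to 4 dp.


V = W / (rho_a * g)
V = 86334 / (2250 * 9.81)
V = 86334 / 22072.50
V = 3.911383 m^3
Dn = V^(1/3) = 3.911383^(1/3)
Dn = 1.5756 m

1.5756


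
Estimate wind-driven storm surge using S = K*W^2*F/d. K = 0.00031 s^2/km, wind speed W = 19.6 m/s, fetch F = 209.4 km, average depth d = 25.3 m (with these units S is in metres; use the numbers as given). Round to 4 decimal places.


S = K * W^2 * F / d
W^2 = 19.6^2 = 384.16
S = 0.00031 * 384.16 * 209.4 / 25.3
Numerator = 0.00031 * 384.16 * 209.4 = 24.937362
S = 24.937362 / 25.3 = 0.9857 m

0.9857


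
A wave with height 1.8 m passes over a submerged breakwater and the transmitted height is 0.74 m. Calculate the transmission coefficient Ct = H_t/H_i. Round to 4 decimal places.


Ct = H_t / H_i
Ct = 0.74 / 1.8
Ct = 0.4111

0.4111


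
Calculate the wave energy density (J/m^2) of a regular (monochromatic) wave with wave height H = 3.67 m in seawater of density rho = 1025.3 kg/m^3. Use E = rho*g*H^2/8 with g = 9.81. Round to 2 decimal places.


E = (1/8) * rho * g * H^2
E = (1/8) * 1025.3 * 9.81 * 3.67^2
E = 0.125 * 1025.3 * 9.81 * 13.4689
E = 16934.10 J/m^2

16934.10


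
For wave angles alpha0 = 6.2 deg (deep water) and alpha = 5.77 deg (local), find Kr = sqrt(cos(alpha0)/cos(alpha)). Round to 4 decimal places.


Kr = sqrt(cos(alpha0) / cos(alpha))
cos(6.2) = 0.994151
cos(5.77) = 0.994933
Kr = sqrt(0.994151 / 0.994933)
Kr = sqrt(0.999213)
Kr = 0.9996

0.9996


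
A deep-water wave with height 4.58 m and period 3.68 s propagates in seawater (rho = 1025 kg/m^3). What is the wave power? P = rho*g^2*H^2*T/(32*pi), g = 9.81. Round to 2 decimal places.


P = rho * g^2 * H^2 * T / (32 * pi)
P = 1025 * 9.81^2 * 4.58^2 * 3.68 / (32 * pi)
P = 1025 * 96.2361 * 20.9764 * 3.68 / 100.53096
P = 75742.70 W/m

75742.70


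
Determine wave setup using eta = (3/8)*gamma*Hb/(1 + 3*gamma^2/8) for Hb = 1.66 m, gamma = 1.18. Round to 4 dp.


eta = (3/8) * gamma * Hb / (1 + 3*gamma^2/8)
Numerator = (3/8) * 1.18 * 1.66 = 0.734550
Denominator = 1 + 3*1.18^2/8 = 1 + 0.522150 = 1.522150
eta = 0.734550 / 1.522150
eta = 0.4826 m

0.4826


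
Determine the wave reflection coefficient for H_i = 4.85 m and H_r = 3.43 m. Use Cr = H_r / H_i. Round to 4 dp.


Cr = H_r / H_i
Cr = 3.43 / 4.85
Cr = 0.7072

0.7072


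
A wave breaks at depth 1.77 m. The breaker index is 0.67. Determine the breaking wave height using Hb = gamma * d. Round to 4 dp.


Hb = gamma * d
Hb = 0.67 * 1.77
Hb = 1.1859 m

1.1859


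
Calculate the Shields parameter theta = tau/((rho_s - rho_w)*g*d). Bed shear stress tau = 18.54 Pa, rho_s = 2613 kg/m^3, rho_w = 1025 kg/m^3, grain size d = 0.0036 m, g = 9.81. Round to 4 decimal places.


theta = tau / ((rho_s - rho_w) * g * d)
rho_s - rho_w = 2613 - 1025 = 1588
Denominator = 1588 * 9.81 * 0.0036 = 56.081808
theta = 18.54 / 56.081808
theta = 0.3306

0.3306


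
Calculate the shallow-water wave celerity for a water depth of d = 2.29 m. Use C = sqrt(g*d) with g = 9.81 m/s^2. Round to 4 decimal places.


Using the shallow-water approximation:
C = sqrt(g * d) = sqrt(9.81 * 2.29)
C = sqrt(22.4649)
C = 4.7397 m/s

4.7397


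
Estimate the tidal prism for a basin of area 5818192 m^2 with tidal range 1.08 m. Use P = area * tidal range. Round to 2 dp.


Tidal prism = Area * Tidal range
P = 5818192 * 1.08
P = 6283647.36 m^3

6283647.36


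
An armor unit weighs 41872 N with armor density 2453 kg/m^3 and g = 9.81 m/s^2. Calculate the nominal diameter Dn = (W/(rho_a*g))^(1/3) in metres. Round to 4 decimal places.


V = W / (rho_a * g)
V = 41872 / (2453 * 9.81)
V = 41872 / 24063.93
V = 1.740032 m^3
Dn = V^(1/3) = 1.740032^(1/3)
Dn = 1.2028 m

1.2028


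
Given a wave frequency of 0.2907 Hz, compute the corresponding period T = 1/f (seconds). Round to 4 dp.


T = 1 / f
T = 1 / 0.2907
T = 3.4400 s

3.4400


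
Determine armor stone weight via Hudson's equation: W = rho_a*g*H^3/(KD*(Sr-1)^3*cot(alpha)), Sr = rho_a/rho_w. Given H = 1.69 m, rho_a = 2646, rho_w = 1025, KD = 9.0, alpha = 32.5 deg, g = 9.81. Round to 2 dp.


Sr = rho_a / rho_w = 2646 / 1025 = 2.581463
(Sr - 1) = 1.581463
(Sr - 1)^3 = 3.955282
cot(32.5) = 1 / tan(32.5) = 1 / 0.637070 = 1.569686
Numerator = 2646 * 9.81 * 1.69^3 = 125290.7362
Denominator = 9.0 * 3.955282 * 1.569686 = 55.876941
W = 125290.7362 / 55.876941
W = 2242.26 N

2242.26


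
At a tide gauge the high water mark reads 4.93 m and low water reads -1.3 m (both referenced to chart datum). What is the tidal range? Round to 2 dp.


Tidal range = High water - Low water
Tidal range = 4.93 - (-1.3)
Tidal range = 6.23 m

6.23


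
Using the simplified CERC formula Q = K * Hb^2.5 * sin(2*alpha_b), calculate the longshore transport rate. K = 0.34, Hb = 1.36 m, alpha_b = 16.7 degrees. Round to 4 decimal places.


Q = K * Hb^2.5 * sin(2 * alpha_b)
Hb^2.5 = 1.36^2.5 = 2.156986
sin(2 * 16.7) = sin(33.4) = 0.550481
Q = 0.34 * 2.156986 * 0.550481
Q = 0.4037 m^3/s

0.4037


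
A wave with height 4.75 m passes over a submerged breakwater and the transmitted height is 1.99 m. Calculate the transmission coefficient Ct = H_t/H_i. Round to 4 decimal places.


Ct = H_t / H_i
Ct = 1.99 / 4.75
Ct = 0.4189

0.4189


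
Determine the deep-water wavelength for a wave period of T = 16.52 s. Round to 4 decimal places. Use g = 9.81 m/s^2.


L0 = g * T^2 / (2 * pi)
L0 = 9.81 * 16.52^2 / (2 * pi)
L0 = 9.81 * 272.9104 / 6.28319
L0 = 2677.2510 / 6.28319
L0 = 426.0977 m

426.0977


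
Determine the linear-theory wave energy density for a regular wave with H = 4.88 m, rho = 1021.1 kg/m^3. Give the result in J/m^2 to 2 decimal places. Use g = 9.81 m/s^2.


E = (1/8) * rho * g * H^2
E = (1/8) * 1021.1 * 9.81 * 4.88^2
E = 0.125 * 1021.1 * 9.81 * 23.8144
E = 29818.58 J/m^2

29818.58


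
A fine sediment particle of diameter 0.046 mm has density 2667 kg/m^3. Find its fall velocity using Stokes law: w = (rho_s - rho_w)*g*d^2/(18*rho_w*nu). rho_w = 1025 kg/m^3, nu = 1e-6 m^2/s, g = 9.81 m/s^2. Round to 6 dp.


w = (rho_s - rho_w) * g * d^2 / (18 * rho_w * nu)
d = 0.046 mm = 0.000046 m
rho_s - rho_w = 2667 - 1025 = 1642
Numerator = 1642 * 9.81 * (0.000046)^2 = 0.000034084570
Denominator = 18 * 1025 * 1e-6 = 0.018450
w = 0.001847 m/s

0.001847


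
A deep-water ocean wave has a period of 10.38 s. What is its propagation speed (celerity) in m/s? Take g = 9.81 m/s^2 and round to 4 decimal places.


We use the deep-water celerity formula:
C = g * T / (2 * pi)
C = 9.81 * 10.38 / (2 * 3.14159...)
C = 101.827800 / 6.283185
C = 16.2064 m/s

16.2064


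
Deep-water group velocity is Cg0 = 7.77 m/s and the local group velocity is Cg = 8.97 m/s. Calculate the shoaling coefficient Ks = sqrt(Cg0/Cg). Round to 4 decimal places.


Ks = sqrt(Cg0 / Cg)
Ks = sqrt(7.77 / 8.97)
Ks = sqrt(0.8662)
Ks = 0.9307

0.9307


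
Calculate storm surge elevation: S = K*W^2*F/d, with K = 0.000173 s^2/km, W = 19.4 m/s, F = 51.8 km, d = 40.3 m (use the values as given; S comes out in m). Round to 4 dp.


S = K * W^2 * F / d
W^2 = 19.4^2 = 376.36
S = 0.000173 * 376.36 * 51.8 / 40.3
Numerator = 0.000173 * 376.36 * 51.8 = 3.372713
S = 3.372713 / 40.3 = 0.0837 m

0.0837


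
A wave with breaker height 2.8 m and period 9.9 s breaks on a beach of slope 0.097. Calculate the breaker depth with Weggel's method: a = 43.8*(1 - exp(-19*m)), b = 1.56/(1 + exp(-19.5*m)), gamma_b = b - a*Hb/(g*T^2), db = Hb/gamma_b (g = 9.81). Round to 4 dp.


a = 43.8 * (1 - exp(-19 * m))
exp(-19 * 0.097) = exp(-1.8430) = 0.158342
a = 43.8 * (1 - 0.158342) = 36.864634
b = 1.56 / (1 + exp(-19.5 * m))
exp(-19.5 * 0.097) = exp(-1.8915) = 0.150845
b = 1.56 / (1 + 0.150845) = 1.355525
Hb / (g * T^2) = 2.8 / (9.81 * 9.9^2) = 2.8 / 961.4781 = 0.00291218
gamma_b = b - a * Hb/(g*T^2) = 1.355525 - 36.864634 * 0.00291218 = 1.248169
db = Hb / gamma_b = 2.8 / 1.248169
db = 2.2433 m

2.2433
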